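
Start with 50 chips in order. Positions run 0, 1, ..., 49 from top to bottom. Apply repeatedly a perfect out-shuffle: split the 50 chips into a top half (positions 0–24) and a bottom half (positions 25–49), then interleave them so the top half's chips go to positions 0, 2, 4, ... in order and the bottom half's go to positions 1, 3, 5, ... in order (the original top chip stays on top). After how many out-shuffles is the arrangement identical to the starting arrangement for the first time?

21

The out-shuffle permutes the 50 positions with cycle lengths [1, 1, 3, 3, 21, 21].
Every chip is home exactly when every cycle has completed a whole number of laps, i.e. after lcm(1, 3, 21) = 21 out-shuffles.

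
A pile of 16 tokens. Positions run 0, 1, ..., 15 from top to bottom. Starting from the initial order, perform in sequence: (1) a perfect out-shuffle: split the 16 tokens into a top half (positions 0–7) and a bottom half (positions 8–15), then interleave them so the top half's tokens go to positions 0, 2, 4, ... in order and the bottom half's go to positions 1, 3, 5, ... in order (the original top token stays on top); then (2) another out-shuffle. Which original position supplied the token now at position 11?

14

Undo the operations in reverse order, starting from position 11:
  undo op 2 (out-shuffle, from bottom half): 11 ← 13
  undo op 1 (out-shuffle, from bottom half): 13 ← 14
So the token at position 11 came from original position 14.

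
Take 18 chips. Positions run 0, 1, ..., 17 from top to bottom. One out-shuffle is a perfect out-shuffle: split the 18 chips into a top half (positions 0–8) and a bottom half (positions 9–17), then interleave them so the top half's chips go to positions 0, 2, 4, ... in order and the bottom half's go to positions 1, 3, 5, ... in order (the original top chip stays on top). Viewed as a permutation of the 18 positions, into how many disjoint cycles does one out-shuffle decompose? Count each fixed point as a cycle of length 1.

4

Trace each unvisited position around until it returns:
(0) (1 2 4 8 16 15 13 9) (3 6 12 7 14 11 5 10) (17)
4 cycles in total.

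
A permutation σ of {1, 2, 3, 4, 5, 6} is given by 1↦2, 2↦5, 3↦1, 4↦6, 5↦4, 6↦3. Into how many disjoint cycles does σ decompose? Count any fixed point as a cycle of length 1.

Cycle decomposition: (1 2 5 4 6 3).
1 cycle.

1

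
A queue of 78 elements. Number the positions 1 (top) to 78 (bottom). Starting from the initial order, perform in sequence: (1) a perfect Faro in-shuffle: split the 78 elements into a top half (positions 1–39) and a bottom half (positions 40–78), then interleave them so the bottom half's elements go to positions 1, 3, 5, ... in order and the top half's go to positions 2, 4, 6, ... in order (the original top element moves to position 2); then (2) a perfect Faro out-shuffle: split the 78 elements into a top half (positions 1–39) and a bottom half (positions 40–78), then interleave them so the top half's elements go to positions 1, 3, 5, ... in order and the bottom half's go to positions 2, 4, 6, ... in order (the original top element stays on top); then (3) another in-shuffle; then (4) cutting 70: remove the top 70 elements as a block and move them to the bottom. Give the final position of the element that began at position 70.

Track the element from position 70 forward through each operation:
  after op 1 (in-shuffle): 70 → 61
  after op 2 (out-shuffle): 61 → 44
  after op 3 (in-shuffle): 44 → 9
  after op 4 (cut 70): 9 → 17

17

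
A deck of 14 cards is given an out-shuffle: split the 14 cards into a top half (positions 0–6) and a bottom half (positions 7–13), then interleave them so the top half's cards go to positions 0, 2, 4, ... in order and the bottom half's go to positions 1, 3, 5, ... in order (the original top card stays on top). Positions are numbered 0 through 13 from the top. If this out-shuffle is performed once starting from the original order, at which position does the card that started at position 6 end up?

Track the card's position through each out-shuffle:
6 → 12

12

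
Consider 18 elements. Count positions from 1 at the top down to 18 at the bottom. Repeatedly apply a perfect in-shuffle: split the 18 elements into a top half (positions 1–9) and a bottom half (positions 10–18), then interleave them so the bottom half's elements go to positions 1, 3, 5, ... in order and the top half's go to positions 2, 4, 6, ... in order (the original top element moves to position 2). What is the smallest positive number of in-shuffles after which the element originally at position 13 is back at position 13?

18

Follow position 13 under repeated in-shuffles:
13 → 7 → 14 → 9 → 18 → 17 → 15 → 11 → 3 → 6 → 12 → 5 → 10 → 1 → 2 → 4 → 8 → 16 → 13
It first returns after 18 in-shuffles.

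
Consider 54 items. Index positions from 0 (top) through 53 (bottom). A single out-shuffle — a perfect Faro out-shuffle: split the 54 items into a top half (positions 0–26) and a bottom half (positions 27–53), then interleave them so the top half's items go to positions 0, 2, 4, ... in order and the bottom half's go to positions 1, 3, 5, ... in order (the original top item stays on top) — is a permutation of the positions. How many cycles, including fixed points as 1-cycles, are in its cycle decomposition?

Trace each unvisited position around until it returns:
(0) (1 2 4 8 16 32 ... len 52) (53)
3 cycles in total.

3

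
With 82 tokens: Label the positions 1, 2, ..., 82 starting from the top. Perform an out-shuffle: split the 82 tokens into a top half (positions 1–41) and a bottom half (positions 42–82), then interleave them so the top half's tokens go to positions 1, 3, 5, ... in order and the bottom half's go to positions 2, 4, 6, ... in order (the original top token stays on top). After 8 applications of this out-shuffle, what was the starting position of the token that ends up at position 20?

Work backwards from position 20, undoing one out-shuffle at a time:
20 ← 51 ← 26 ← 54 ← 68 ← 75 ← 38 ← 60 ← 71
So the token now at position 20 started at position 71.

71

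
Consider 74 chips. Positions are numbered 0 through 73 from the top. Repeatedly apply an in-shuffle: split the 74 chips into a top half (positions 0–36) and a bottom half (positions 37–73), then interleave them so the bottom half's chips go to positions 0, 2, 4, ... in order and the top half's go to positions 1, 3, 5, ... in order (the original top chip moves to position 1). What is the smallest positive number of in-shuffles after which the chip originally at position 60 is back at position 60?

Follow position 60 under repeated in-shuffles:
60 → 46 → 18 → 37 → 0 → 1 → 3 → 7 → 15 → 31 → 63 → 52 → 30 → 61 → 48 → 22 → 45 → 16 → 33 → 67 → 60
It first returns after 20 in-shuffles.

20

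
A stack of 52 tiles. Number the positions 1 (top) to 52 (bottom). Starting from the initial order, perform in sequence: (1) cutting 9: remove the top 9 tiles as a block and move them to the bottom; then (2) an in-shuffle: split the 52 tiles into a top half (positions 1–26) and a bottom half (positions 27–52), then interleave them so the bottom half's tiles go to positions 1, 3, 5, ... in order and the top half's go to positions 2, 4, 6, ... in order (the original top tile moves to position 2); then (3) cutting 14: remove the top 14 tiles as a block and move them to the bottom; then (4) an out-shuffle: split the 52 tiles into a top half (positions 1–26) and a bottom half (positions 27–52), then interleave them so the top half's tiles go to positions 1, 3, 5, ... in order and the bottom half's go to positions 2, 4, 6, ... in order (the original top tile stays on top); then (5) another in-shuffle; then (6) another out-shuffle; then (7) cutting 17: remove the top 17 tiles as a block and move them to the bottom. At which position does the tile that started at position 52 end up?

24

Track the tile from position 52 forward through each operation:
  after op 1 (cut 9): 52 → 43
  after op 2 (in-shuffle): 43 → 33
  after op 3 (cut 14): 33 → 19
  after op 4 (out-shuffle): 19 → 37
  after op 5 (in-shuffle): 37 → 21
  after op 6 (out-shuffle): 21 → 41
  after op 7 (cut 17): 41 → 24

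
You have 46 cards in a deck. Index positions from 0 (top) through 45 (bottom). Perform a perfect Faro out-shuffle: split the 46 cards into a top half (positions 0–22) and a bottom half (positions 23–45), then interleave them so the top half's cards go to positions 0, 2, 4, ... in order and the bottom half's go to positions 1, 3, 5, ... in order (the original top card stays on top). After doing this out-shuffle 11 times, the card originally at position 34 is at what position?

Track the card's position through each out-shuffle:
34 → 23 → 1 → 2 → 4 → 8 → 16 → 32 → 19 → 38 → 31 → 17

17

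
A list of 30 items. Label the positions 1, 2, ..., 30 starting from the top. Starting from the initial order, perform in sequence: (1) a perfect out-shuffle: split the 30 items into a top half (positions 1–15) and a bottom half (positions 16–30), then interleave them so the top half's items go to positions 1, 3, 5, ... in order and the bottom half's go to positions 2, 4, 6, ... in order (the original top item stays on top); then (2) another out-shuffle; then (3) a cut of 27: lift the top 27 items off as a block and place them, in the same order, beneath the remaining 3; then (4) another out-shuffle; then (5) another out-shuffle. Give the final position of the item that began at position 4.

3

Track the item from position 4 forward through each operation:
  after op 1 (out-shuffle): 4 → 7
  after op 2 (out-shuffle): 7 → 13
  after op 3 (cut 27): 13 → 16
  after op 4 (out-shuffle): 16 → 2
  after op 5 (out-shuffle): 2 → 3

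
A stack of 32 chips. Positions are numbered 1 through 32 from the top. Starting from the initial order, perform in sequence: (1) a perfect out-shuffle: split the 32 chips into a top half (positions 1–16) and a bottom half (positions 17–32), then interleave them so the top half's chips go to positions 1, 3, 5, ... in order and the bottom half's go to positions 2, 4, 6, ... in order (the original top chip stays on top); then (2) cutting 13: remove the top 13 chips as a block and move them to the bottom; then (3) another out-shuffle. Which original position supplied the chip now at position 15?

11

Undo the operations in reverse order, starting from position 15:
  undo op 3 (out-shuffle, from top half): 15 ← 8
  undo op 2 (cut 13): 8 ← 21
  undo op 1 (out-shuffle, from top half): 21 ← 11
So the chip at position 15 came from original position 11.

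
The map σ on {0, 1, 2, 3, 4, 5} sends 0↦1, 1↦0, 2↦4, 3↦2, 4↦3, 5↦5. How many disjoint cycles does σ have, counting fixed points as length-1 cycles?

3

Cycle decomposition: (0 1) (2 4 3) (5).
3 cycles.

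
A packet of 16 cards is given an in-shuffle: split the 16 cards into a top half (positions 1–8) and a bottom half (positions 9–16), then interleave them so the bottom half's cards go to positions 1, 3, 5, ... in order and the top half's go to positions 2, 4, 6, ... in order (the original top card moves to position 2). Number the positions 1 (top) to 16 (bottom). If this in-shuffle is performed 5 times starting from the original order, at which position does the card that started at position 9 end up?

Track the card's position through each in-shuffle:
9 → 1 → 2 → 4 → 8 → 16

16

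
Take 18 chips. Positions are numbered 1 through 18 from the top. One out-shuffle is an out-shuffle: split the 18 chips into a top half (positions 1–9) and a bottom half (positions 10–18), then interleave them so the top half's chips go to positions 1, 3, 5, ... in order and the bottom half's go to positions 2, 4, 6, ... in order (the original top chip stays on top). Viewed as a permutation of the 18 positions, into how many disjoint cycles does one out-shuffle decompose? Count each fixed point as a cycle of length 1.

4

Trace each unvisited position around until it returns:
(1) (2 3 5 9 17 16 14 10) (4 7 13 8 15 12 6 11) (18)
4 cycles in total.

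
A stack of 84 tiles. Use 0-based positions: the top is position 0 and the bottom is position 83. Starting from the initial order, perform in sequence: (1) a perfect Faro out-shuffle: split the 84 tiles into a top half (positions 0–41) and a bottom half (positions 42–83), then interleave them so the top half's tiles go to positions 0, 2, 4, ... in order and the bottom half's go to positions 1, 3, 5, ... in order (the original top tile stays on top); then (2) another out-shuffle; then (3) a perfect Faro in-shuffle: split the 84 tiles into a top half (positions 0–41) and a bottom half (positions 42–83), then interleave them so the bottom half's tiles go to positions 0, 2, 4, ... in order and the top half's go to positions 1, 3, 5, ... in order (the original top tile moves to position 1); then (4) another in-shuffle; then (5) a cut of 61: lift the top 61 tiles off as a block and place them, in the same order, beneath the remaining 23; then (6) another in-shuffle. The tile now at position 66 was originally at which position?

Undo the operations in reverse order, starting from position 66:
  undo op 6 (in-shuffle, from bottom half): 66 ← 75
  undo op 5 (cut 61): 75 ← 52
  undo op 4 (in-shuffle, from bottom half): 52 ← 68
  undo op 3 (in-shuffle, from bottom half): 68 ← 76
  undo op 2 (out-shuffle, from top half): 76 ← 38
  undo op 1 (out-shuffle, from top half): 38 ← 19
So the tile at position 66 came from original position 19.

19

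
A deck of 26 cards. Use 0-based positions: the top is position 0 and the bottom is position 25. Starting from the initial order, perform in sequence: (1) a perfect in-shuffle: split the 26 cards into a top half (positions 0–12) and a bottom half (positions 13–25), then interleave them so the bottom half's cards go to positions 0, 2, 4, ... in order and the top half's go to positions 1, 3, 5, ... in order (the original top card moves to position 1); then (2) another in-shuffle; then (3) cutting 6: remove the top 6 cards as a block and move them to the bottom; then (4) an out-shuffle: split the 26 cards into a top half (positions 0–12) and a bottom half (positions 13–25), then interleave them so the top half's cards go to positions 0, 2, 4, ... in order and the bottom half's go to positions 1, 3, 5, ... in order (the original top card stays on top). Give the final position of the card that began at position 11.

3

Track the card from position 11 forward through each operation:
  after op 1 (in-shuffle): 11 → 23
  after op 2 (in-shuffle): 23 → 20
  after op 3 (cut 6): 20 → 14
  after op 4 (out-shuffle): 14 → 3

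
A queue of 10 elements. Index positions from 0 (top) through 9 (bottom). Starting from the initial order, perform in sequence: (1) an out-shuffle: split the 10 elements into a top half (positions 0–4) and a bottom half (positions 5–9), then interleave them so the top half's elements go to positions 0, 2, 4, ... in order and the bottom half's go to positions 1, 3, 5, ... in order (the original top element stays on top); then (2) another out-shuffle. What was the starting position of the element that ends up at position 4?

Undo the operations in reverse order, starting from position 4:
  undo op 2 (out-shuffle, from top half): 4 ← 2
  undo op 1 (out-shuffle, from top half): 2 ← 1
So the element at position 4 came from original position 1.

1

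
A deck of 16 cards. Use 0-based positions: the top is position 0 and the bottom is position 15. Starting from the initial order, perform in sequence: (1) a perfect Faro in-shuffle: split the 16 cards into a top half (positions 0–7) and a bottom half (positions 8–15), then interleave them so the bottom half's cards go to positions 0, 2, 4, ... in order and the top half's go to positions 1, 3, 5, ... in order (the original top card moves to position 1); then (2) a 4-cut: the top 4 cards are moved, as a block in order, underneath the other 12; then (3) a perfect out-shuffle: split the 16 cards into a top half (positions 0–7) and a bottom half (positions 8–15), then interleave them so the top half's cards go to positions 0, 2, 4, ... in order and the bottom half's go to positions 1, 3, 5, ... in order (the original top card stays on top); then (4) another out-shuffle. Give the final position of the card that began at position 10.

Track the card from position 10 forward through each operation:
  after op 1 (in-shuffle): 10 → 4
  after op 2 (cut 4): 4 → 0
  after op 3 (out-shuffle): 0 → 0
  after op 4 (out-shuffle): 0 → 0

0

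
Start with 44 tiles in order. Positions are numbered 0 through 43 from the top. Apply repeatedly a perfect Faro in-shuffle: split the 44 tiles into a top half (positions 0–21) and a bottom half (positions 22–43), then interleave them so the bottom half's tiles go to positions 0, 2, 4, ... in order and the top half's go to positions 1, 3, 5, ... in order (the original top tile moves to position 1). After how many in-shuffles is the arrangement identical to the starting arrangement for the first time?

12

The in-shuffle permutes the 44 positions with cycle lengths [2, 4, 4, 4, 6, 12, 12].
Every tile is home exactly when every cycle has completed a whole number of laps, i.e. after lcm(2, 4, 6, 12) = 12 in-shuffles.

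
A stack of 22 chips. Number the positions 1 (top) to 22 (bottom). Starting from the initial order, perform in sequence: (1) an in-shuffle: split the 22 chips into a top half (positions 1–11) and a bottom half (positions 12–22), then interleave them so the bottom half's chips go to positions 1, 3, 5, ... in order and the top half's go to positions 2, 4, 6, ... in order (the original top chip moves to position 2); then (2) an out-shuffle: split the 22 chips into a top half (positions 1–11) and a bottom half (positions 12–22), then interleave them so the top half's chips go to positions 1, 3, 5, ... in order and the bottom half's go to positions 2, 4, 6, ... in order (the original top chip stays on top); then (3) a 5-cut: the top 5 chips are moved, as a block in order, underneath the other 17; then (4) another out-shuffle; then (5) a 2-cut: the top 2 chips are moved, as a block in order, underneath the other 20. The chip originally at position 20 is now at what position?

Track the chip from position 20 forward through each operation:
  after op 1 (in-shuffle): 20 → 17
  after op 2 (out-shuffle): 17 → 12
  after op 3 (cut 5): 12 → 7
  after op 4 (out-shuffle): 7 → 13
  after op 5 (cut 2): 13 → 11

11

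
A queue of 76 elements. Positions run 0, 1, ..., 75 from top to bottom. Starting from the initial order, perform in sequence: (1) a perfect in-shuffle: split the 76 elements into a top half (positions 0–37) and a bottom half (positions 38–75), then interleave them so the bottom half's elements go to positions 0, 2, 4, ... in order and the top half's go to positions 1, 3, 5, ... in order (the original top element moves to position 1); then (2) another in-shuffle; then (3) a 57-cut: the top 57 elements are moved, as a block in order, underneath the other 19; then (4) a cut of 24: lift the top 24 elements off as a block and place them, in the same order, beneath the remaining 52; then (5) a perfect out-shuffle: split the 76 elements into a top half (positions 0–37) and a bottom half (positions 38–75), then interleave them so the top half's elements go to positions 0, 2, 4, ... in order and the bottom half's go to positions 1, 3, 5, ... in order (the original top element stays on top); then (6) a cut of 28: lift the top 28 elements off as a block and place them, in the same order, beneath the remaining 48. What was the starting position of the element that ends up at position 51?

Undo the operations in reverse order, starting from position 51:
  undo op 6 (cut 28): 51 ← 3
  undo op 5 (out-shuffle, from bottom half): 3 ← 39
  undo op 4 (cut 24): 39 ← 63
  undo op 3 (cut 57): 63 ← 44
  undo op 2 (in-shuffle, from bottom half): 44 ← 60
  undo op 1 (in-shuffle, from bottom half): 60 ← 68
So the element at position 51 came from original position 68.

68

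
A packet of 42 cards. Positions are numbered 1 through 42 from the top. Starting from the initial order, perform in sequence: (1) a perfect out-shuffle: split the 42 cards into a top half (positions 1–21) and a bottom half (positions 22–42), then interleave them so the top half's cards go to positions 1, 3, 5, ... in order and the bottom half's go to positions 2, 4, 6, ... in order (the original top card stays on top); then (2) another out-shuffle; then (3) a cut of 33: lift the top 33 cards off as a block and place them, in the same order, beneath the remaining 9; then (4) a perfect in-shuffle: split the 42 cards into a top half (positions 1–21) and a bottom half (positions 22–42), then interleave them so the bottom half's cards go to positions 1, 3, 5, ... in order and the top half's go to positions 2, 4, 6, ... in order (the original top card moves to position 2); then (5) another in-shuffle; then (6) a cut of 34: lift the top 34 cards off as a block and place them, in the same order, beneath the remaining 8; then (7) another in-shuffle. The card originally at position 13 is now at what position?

23

Track the card from position 13 forward through each operation:
  after op 1 (out-shuffle): 13 → 25
  after op 2 (out-shuffle): 25 → 8
  after op 3 (cut 33): 8 → 17
  after op 4 (in-shuffle): 17 → 34
  after op 5 (in-shuffle): 34 → 25
  after op 6 (cut 34): 25 → 33
  after op 7 (in-shuffle): 33 → 23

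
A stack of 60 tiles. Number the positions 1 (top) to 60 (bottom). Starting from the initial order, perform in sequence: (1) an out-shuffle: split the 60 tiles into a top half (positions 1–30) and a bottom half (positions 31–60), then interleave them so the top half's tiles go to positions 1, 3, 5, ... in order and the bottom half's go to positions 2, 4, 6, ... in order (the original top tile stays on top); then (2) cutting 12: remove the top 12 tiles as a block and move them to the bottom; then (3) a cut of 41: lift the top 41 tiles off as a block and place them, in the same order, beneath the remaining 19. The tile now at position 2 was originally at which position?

Undo the operations in reverse order, starting from position 2:
  undo op 3 (cut 41): 2 ← 43
  undo op 2 (cut 12): 43 ← 55
  undo op 1 (out-shuffle, from top half): 55 ← 28
So the tile at position 2 came from original position 28.

28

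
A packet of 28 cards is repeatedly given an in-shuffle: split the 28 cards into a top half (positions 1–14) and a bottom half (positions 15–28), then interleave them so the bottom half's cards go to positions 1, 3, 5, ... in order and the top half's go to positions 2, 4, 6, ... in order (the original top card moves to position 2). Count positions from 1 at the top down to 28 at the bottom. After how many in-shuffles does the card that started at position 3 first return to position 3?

Follow position 3 under repeated in-shuffles:
3 → 6 → 12 → 24 → 19 → 9 → 18 → 7 → ... → 3 (length 28)
It first returns after 28 in-shuffles.

28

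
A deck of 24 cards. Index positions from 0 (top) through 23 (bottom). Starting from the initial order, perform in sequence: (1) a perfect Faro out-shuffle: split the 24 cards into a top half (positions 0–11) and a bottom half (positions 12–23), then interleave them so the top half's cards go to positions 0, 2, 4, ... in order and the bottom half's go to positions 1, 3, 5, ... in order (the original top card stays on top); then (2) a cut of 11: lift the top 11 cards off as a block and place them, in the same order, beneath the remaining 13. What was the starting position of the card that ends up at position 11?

Undo the operations in reverse order, starting from position 11:
  undo op 2 (cut 11): 11 ← 22
  undo op 1 (out-shuffle, from top half): 22 ← 11
So the card at position 11 came from original position 11.

11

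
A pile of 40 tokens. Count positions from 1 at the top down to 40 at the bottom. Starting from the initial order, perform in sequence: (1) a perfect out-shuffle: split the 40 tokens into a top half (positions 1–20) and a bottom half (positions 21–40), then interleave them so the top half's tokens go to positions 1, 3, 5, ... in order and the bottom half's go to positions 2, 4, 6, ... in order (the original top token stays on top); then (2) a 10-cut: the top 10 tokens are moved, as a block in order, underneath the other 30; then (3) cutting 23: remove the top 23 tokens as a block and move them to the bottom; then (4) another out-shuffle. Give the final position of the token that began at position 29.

Track the token from position 29 forward through each operation:
  after op 1 (out-shuffle): 29 → 18
  after op 2 (cut 10): 18 → 8
  after op 3 (cut 23): 8 → 25
  after op 4 (out-shuffle): 25 → 10

10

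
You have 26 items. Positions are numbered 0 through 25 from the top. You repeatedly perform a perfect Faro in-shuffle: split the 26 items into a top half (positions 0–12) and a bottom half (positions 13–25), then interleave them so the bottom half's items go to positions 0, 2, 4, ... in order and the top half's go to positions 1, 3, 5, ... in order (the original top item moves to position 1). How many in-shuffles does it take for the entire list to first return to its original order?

18

The in-shuffle permutes the 26 positions with cycle lengths [2, 6, 18].
Every item is home exactly when every cycle has completed a whole number of laps, i.e. after lcm(2, 6, 18) = 18 in-shuffles.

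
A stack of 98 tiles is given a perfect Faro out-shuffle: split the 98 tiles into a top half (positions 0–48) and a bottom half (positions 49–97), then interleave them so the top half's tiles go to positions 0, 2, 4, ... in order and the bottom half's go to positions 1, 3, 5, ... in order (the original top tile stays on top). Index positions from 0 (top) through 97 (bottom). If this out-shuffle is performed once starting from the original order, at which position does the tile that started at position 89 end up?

81

Track the tile's position through each out-shuffle:
89 → 81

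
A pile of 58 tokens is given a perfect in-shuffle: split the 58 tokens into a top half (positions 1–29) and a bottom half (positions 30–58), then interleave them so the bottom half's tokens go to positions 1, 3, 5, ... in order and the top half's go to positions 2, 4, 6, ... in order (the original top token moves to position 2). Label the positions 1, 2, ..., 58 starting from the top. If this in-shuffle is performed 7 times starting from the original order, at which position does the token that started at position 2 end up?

20

Track the token's position through each in-shuffle:
2 → 4 → 8 → 16 → 32 → 5 → 10 → 20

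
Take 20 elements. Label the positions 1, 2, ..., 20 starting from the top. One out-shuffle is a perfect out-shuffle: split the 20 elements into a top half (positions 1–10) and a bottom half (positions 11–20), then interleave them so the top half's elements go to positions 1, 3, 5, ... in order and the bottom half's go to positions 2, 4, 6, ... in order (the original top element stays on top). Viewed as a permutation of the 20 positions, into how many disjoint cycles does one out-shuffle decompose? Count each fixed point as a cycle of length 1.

3

Trace each unvisited position around until it returns:
(1) (2 3 5 9 17 14 ... len 18) (20)
3 cycles in total.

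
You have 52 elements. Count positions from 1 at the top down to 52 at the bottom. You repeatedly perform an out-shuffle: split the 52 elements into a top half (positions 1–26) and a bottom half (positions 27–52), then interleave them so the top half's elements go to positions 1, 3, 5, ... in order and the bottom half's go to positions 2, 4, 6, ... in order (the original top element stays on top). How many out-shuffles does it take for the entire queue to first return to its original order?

The out-shuffle permutes the 52 positions with cycle lengths [1, 1, 2, 8, 8, 8, 8, 8, 8].
Every element is home exactly when every cycle has completed a whole number of laps, i.e. after lcm(1, 2, 8) = 8 out-shuffles.

8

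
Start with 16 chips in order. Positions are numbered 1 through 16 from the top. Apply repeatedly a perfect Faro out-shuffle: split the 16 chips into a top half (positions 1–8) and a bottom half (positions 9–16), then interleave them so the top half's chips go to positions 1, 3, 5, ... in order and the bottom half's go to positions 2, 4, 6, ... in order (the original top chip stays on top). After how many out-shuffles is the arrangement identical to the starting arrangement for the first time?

4

The out-shuffle permutes the 16 positions with cycle lengths [1, 1, 2, 4, 4, 4].
Every chip is home exactly when every cycle has completed a whole number of laps, i.e. after lcm(1, 2, 4) = 4 out-shuffles.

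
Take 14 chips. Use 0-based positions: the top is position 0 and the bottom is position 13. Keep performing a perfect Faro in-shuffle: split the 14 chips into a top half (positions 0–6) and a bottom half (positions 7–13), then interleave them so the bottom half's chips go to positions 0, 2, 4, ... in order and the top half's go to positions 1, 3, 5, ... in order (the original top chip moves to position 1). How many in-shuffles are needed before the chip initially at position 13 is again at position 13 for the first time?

Follow position 13 under repeated in-shuffles:
13 → 12 → 10 → 6 → 13
It first returns after 4 in-shuffles.

4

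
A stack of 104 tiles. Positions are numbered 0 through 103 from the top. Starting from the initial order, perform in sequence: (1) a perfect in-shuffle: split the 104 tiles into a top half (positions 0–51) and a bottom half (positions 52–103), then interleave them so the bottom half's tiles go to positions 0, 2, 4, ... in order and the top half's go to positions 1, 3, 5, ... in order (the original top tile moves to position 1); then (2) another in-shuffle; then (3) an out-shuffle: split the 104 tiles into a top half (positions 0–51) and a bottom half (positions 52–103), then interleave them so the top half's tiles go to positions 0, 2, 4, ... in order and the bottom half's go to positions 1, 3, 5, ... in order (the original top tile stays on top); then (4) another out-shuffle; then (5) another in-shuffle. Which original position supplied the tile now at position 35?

33

Undo the operations in reverse order, starting from position 35:
  undo op 5 (in-shuffle, from top half): 35 ← 17
  undo op 4 (out-shuffle, from bottom half): 17 ← 60
  undo op 3 (out-shuffle, from top half): 60 ← 30
  undo op 2 (in-shuffle, from bottom half): 30 ← 67
  undo op 1 (in-shuffle, from top half): 67 ← 33
So the tile at position 35 came from original position 33.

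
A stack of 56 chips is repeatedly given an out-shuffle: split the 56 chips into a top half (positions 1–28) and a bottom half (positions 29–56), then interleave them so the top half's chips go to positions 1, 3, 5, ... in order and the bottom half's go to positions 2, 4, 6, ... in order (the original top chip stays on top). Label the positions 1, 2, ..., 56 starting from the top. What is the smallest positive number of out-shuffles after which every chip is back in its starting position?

20

The out-shuffle permutes the 56 positions with cycle lengths [1, 1, 4, 10, 20, 20].
Every chip is home exactly when every cycle has completed a whole number of laps, i.e. after lcm(1, 4, 10, 20) = 20 out-shuffles.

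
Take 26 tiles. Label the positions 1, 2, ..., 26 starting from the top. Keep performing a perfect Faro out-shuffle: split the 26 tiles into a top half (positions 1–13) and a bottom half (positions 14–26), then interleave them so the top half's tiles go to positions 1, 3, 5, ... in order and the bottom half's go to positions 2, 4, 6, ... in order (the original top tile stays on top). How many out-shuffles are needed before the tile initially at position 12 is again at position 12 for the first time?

Follow position 12 under repeated out-shuffles:
12 → 23 → 20 → 14 → 2 → 3 → 5 → 9 → 17 → 8 → 15 → 4 → 7 → 13 → 25 → 24 → 22 → 18 → 10 → 19 → 12
It first returns after 20 out-shuffles.

20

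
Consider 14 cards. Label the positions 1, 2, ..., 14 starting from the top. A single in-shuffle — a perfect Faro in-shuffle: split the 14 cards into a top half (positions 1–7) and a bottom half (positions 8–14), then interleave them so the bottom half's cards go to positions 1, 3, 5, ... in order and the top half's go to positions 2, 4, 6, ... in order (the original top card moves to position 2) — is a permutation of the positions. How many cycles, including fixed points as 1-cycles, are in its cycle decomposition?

4

Trace each unvisited position around until it returns:
(1 2 4 8) (3 6 12 9) (5 10) (7 14 13 11)
4 cycles in total.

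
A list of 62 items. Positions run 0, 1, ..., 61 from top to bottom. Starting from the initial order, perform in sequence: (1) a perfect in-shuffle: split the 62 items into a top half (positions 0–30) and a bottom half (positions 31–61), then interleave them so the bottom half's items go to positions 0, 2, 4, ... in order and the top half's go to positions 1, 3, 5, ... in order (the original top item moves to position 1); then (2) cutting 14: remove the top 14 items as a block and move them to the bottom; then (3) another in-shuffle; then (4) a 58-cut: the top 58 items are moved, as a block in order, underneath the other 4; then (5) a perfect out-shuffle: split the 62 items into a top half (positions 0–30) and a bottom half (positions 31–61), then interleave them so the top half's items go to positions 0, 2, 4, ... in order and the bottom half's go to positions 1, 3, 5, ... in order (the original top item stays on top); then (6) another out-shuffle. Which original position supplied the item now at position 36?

39

Undo the operations in reverse order, starting from position 36:
  undo op 6 (out-shuffle, from top half): 36 ← 18
  undo op 5 (out-shuffle, from top half): 18 ← 9
  undo op 4 (cut 58): 9 ← 5
  undo op 3 (in-shuffle, from top half): 5 ← 2
  undo op 2 (cut 14): 2 ← 16
  undo op 1 (in-shuffle, from bottom half): 16 ← 39
So the item at position 36 came from original position 39.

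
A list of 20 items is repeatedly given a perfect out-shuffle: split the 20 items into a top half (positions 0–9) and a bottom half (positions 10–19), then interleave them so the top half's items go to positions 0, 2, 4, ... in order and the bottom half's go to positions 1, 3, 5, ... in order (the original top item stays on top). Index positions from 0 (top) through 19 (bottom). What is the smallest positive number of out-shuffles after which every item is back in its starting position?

18

The out-shuffle permutes the 20 positions with cycle lengths [1, 1, 18].
Every item is home exactly when every cycle has completed a whole number of laps, i.e. after lcm(1, 18) = 18 out-shuffles.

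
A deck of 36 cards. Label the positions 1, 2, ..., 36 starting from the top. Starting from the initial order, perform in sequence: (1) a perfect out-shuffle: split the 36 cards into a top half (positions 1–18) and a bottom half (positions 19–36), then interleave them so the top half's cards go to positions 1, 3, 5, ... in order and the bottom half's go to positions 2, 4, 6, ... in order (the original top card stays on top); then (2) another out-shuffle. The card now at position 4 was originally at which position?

Undo the operations in reverse order, starting from position 4:
  undo op 2 (out-shuffle, from bottom half): 4 ← 20
  undo op 1 (out-shuffle, from bottom half): 20 ← 28
So the card at position 4 came from original position 28.

28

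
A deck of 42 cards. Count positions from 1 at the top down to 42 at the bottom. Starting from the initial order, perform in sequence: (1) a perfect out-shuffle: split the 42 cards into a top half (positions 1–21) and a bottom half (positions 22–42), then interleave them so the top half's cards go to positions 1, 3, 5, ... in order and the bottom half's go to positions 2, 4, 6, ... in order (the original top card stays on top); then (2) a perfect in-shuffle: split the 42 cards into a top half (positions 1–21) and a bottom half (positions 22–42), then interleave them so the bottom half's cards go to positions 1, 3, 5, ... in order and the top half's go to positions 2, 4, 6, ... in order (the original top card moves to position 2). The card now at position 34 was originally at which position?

9

Undo the operations in reverse order, starting from position 34:
  undo op 2 (in-shuffle, from top half): 34 ← 17
  undo op 1 (out-shuffle, from top half): 17 ← 9
So the card at position 34 came from original position 9.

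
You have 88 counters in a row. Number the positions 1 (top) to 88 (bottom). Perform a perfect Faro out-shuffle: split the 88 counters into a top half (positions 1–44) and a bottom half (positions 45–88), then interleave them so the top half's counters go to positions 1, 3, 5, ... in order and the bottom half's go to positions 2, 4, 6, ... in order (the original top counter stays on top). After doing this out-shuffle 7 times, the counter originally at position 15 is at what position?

Track the counter's position through each out-shuffle:
15 → 29 → 57 → 26 → 51 → 14 → 27 → 53

53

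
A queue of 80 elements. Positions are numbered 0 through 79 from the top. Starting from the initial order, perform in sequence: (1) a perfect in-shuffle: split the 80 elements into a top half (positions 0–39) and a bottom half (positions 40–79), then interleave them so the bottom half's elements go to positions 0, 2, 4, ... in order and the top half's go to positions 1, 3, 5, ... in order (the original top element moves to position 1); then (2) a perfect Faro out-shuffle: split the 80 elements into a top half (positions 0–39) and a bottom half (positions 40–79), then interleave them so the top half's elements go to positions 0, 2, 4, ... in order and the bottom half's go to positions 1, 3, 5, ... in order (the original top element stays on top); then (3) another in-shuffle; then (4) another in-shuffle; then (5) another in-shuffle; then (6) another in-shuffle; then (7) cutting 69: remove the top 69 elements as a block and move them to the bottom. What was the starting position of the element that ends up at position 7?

24

Undo the operations in reverse order, starting from position 7:
  undo op 7 (cut 69): 7 ← 76
  undo op 6 (in-shuffle, from bottom half): 76 ← 78
  undo op 5 (in-shuffle, from bottom half): 78 ← 79
  undo op 4 (in-shuffle, from top half): 79 ← 39
  undo op 3 (in-shuffle, from top half): 39 ← 19
  undo op 2 (out-shuffle, from bottom half): 19 ← 49
  undo op 1 (in-shuffle, from top half): 49 ← 24
So the element at position 7 came from original position 24.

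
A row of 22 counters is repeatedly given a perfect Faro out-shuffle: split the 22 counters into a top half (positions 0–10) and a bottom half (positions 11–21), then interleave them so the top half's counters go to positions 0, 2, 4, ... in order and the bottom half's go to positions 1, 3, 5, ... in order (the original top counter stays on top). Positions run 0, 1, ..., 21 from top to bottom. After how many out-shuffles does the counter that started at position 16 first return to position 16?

Follow position 16 under repeated out-shuffles:
16 → 11 → 1 → 2 → 4 → 8 → 16
It first returns after 6 out-shuffles.

6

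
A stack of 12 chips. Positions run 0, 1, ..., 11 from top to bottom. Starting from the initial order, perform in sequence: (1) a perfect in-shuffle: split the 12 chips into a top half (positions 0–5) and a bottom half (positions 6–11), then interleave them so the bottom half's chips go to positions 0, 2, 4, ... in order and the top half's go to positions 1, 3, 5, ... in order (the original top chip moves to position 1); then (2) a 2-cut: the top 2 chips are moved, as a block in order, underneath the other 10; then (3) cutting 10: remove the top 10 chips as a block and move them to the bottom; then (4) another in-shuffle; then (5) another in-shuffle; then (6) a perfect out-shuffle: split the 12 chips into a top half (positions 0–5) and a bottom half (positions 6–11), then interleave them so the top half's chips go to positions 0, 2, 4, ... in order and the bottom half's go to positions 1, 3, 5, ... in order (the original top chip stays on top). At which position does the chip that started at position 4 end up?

Track the chip from position 4 forward through each operation:
  after op 1 (in-shuffle): 4 → 9
  after op 2 (cut 2): 9 → 7
  after op 3 (cut 10): 7 → 9
  after op 4 (in-shuffle): 9 → 6
  after op 5 (in-shuffle): 6 → 0
  after op 6 (out-shuffle): 0 → 0

0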